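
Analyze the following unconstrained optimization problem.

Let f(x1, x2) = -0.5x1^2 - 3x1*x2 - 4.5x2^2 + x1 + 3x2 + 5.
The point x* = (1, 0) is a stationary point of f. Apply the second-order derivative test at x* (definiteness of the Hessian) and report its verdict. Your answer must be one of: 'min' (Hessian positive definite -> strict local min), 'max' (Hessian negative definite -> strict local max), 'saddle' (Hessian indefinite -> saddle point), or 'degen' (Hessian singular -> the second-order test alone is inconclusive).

Compute the Hessian H = grad^2 f:
  H = [[-1, -3], [-3, -9]]
Verify stationarity: grad f(x*) = H x* + g = (0, 0).
Eigenvalues of H: -10, 0.
H has a zero eigenvalue (singular; negative semidefinite but not definite), so H is neither positive definite, negative definite, nor indefinite. The second-order test alone is inconclusive -> degen.
(Indeed, f is constant along the null direction of H through x*, so x* is not a strict local extremum.)

degen


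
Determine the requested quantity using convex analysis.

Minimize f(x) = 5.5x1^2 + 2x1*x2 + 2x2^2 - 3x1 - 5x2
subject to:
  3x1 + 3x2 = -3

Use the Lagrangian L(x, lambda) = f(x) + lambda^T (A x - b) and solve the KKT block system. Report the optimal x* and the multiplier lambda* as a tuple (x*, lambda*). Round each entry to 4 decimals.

Form the Lagrangian:
  L(x, lambda) = (1/2) x^T Q x + c^T x + lambda^T (A x - b)
Stationarity (grad_x L = 0): Q x + c + A^T lambda = 0.
Primal feasibility: A x = b.

This gives the KKT block system:
  [ Q   A^T ] [ x     ]   [-c ]
  [ A    0  ] [ lambda ] = [ b ]

Solving the linear system:
  x*      = (-0.3636, -0.6364)
  lambda* = (2.7576)
  f(x*)   = 6.2727

x* = (-0.3636, -0.6364), lambda* = (2.7576)


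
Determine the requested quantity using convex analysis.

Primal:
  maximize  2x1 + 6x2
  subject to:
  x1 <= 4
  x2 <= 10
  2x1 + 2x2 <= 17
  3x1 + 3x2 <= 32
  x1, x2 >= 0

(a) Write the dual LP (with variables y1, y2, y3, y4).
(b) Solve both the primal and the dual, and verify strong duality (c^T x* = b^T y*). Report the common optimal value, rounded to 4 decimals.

The standard primal-dual pair for 'max c^T x s.t. A x <= b, x >= 0' is:
  Dual:  min b^T y  s.t.  A^T y >= c,  y >= 0.

So the dual LP is:
  minimize  4y1 + 10y2 + 17y3 + 32y4
  subject to:
    y1 + 2y3 + 3y4 >= 2
    y2 + 2y3 + 3y4 >= 6
    y1, y2, y3, y4 >= 0

Solving the primal: x* = (0, 8.5).
  primal value c^T x* = 51.
Solving the dual: y* = (0, 0, 3, 0).
  dual value b^T y* = 51.
Strong duality: c^T x* = b^T y*. Confirmed.

51


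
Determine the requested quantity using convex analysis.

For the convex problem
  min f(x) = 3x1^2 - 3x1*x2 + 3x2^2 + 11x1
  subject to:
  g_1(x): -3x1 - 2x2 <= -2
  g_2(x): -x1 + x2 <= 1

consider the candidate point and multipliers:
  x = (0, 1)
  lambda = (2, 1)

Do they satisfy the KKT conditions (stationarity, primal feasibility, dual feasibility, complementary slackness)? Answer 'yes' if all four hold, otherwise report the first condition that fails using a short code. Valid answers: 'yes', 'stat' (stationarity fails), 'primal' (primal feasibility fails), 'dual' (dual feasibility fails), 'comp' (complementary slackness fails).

Gradient of f: grad f(x) = Q x + c = (8, 6)
Constraint values g_i(x) = a_i^T x - b_i:
  g_1((0, 1)) = 0
  g_2((0, 1)) = 0
Stationarity residual: grad f(x) + sum_i lambda_i a_i = (1, 3)
  -> stationarity FAILS
Primal feasibility (all g_i <= 0): OK
Dual feasibility (all lambda_i >= 0): OK
Complementary slackness (lambda_i * g_i(x) = 0 for all i): OK

Verdict: the first failing condition is stationarity -> stat.

stat


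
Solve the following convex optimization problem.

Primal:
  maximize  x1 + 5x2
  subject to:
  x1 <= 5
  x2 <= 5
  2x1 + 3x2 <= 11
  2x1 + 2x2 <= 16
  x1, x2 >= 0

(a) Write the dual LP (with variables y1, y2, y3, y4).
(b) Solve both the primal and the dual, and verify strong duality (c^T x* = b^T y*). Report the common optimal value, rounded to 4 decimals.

The standard primal-dual pair for 'max c^T x s.t. A x <= b, x >= 0' is:
  Dual:  min b^T y  s.t.  A^T y >= c,  y >= 0.

So the dual LP is:
  minimize  5y1 + 5y2 + 11y3 + 16y4
  subject to:
    y1 + 2y3 + 2y4 >= 1
    y2 + 3y3 + 2y4 >= 5
    y1, y2, y3, y4 >= 0

Solving the primal: x* = (0, 3.6667).
  primal value c^T x* = 18.3333.
Solving the dual: y* = (0, 0, 1.6667, 0).
  dual value b^T y* = 18.3333.
Strong duality: c^T x* = b^T y*. Confirmed.

18.3333


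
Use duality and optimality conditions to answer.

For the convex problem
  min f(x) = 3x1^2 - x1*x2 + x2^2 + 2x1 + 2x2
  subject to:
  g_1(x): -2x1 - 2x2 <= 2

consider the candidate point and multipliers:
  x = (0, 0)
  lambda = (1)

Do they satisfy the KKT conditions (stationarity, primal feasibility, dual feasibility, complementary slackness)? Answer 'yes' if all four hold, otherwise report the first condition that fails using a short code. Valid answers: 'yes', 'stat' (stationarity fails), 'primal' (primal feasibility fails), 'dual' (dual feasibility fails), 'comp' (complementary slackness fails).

Gradient of f: grad f(x) = Q x + c = (2, 2)
Constraint values g_i(x) = a_i^T x - b_i:
  g_1((0, 0)) = -2
Stationarity residual: grad f(x) + sum_i lambda_i a_i = (0, 0)
  -> stationarity OK
Primal feasibility (all g_i <= 0): OK
Dual feasibility (all lambda_i >= 0): OK
Complementary slackness (lambda_i * g_i(x) = 0 for all i): FAILS

Verdict: the first failing condition is complementary_slackness -> comp.

comp


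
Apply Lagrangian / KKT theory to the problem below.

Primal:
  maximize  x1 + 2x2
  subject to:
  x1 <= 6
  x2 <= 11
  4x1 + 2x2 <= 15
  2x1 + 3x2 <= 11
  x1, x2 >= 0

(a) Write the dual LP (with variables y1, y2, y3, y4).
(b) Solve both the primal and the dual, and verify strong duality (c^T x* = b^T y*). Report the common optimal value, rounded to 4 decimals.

The standard primal-dual pair for 'max c^T x s.t. A x <= b, x >= 0' is:
  Dual:  min b^T y  s.t.  A^T y >= c,  y >= 0.

So the dual LP is:
  minimize  6y1 + 11y2 + 15y3 + 11y4
  subject to:
    y1 + 4y3 + 2y4 >= 1
    y2 + 2y3 + 3y4 >= 2
    y1, y2, y3, y4 >= 0

Solving the primal: x* = (0, 3.6667).
  primal value c^T x* = 7.3333.
Solving the dual: y* = (0, 0, 0, 0.6667).
  dual value b^T y* = 7.3333.
Strong duality: c^T x* = b^T y*. Confirmed.

7.3333


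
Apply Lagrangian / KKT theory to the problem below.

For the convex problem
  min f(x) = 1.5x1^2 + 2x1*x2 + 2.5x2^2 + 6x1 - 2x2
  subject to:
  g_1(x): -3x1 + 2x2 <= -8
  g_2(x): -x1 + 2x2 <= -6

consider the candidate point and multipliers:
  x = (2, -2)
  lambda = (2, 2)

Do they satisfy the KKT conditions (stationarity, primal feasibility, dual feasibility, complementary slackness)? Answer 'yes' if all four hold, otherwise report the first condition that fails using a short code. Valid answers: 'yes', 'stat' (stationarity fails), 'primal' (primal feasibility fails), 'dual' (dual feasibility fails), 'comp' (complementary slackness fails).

Gradient of f: grad f(x) = Q x + c = (8, -8)
Constraint values g_i(x) = a_i^T x - b_i:
  g_1((2, -2)) = -2
  g_2((2, -2)) = 0
Stationarity residual: grad f(x) + sum_i lambda_i a_i = (0, 0)
  -> stationarity OK
Primal feasibility (all g_i <= 0): OK
Dual feasibility (all lambda_i >= 0): OK
Complementary slackness (lambda_i * g_i(x) = 0 for all i): FAILS

Verdict: the first failing condition is complementary_slackness -> comp.

comp


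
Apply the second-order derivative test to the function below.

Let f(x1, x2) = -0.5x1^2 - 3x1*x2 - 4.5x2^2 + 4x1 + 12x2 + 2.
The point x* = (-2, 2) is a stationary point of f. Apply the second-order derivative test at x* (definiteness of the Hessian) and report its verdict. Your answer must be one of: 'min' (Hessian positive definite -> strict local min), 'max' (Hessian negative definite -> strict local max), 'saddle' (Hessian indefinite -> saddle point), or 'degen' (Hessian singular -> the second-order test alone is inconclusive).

Compute the Hessian H = grad^2 f:
  H = [[-1, -3], [-3, -9]]
Verify stationarity: grad f(x*) = H x* + g = (0, 0).
Eigenvalues of H: -10, 0.
H has a zero eigenvalue (singular; negative semidefinite but not definite), so H is neither positive definite, negative definite, nor indefinite. The second-order test alone is inconclusive -> degen.
(Indeed, f is constant along the null direction of H through x*, so x* is not a strict local extremum.)

degen


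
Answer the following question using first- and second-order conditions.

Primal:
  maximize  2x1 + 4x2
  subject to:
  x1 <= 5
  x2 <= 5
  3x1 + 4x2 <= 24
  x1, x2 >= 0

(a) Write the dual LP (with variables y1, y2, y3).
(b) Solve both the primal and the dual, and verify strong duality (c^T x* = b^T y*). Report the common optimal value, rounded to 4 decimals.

The standard primal-dual pair for 'max c^T x s.t. A x <= b, x >= 0' is:
  Dual:  min b^T y  s.t.  A^T y >= c,  y >= 0.

So the dual LP is:
  minimize  5y1 + 5y2 + 24y3
  subject to:
    y1 + 3y3 >= 2
    y2 + 4y3 >= 4
    y1, y2, y3 >= 0

Solving the primal: x* = (1.3333, 5).
  primal value c^T x* = 22.6667.
Solving the dual: y* = (0, 1.3333, 0.6667).
  dual value b^T y* = 22.6667.
Strong duality: c^T x* = b^T y*. Confirmed.

22.6667


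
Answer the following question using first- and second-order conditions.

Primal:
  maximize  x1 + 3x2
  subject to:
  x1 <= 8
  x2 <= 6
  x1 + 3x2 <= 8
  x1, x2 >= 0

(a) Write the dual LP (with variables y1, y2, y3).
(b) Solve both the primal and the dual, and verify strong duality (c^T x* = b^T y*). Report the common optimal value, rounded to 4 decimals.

The standard primal-dual pair for 'max c^T x s.t. A x <= b, x >= 0' is:
  Dual:  min b^T y  s.t.  A^T y >= c,  y >= 0.

So the dual LP is:
  minimize  8y1 + 6y2 + 8y3
  subject to:
    y1 + y3 >= 1
    y2 + 3y3 >= 3
    y1, y2, y3 >= 0

Solving the primal: x* = (0, 2.6667).
  primal value c^T x* = 8.
Solving the dual: y* = (0, 0, 1).
  dual value b^T y* = 8.
Strong duality: c^T x* = b^T y*. Confirmed.

8


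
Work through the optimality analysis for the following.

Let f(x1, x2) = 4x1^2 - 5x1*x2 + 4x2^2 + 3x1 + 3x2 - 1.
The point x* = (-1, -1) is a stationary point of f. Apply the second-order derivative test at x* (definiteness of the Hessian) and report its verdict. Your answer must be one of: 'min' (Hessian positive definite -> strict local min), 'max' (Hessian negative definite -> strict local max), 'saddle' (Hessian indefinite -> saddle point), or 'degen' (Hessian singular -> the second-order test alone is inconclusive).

Compute the Hessian H = grad^2 f:
  H = [[8, -5], [-5, 8]]
Verify stationarity: grad f(x*) = H x* + g = (0, 0).
Eigenvalues of H: 3, 13.
Both eigenvalues > 0, so H is positive definite -> x* is a strict local min.

min


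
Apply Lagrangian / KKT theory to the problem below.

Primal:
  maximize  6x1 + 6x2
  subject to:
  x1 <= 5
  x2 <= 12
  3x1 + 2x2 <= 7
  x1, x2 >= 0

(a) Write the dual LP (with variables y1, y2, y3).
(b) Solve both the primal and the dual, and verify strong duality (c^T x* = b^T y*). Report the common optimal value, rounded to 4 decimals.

The standard primal-dual pair for 'max c^T x s.t. A x <= b, x >= 0' is:
  Dual:  min b^T y  s.t.  A^T y >= c,  y >= 0.

So the dual LP is:
  minimize  5y1 + 12y2 + 7y3
  subject to:
    y1 + 3y3 >= 6
    y2 + 2y3 >= 6
    y1, y2, y3 >= 0

Solving the primal: x* = (0, 3.5).
  primal value c^T x* = 21.
Solving the dual: y* = (0, 0, 3).
  dual value b^T y* = 21.
Strong duality: c^T x* = b^T y*. Confirmed.

21


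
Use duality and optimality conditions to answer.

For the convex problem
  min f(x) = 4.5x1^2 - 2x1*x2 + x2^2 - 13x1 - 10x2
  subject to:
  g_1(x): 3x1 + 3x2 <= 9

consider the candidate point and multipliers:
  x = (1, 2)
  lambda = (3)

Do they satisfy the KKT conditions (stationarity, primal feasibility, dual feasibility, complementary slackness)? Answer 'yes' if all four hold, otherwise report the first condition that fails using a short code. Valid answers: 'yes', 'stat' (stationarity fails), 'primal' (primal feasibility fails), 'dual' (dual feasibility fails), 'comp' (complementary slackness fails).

Gradient of f: grad f(x) = Q x + c = (-8, -8)
Constraint values g_i(x) = a_i^T x - b_i:
  g_1((1, 2)) = 0
Stationarity residual: grad f(x) + sum_i lambda_i a_i = (1, 1)
  -> stationarity FAILS
Primal feasibility (all g_i <= 0): OK
Dual feasibility (all lambda_i >= 0): OK
Complementary slackness (lambda_i * g_i(x) = 0 for all i): OK

Verdict: the first failing condition is stationarity -> stat.

stat


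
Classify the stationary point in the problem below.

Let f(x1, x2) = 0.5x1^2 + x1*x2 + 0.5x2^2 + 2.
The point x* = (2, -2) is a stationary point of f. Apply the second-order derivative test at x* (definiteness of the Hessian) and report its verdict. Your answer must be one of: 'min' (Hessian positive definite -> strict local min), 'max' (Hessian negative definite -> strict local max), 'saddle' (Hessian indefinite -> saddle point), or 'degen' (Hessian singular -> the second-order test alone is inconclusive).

Compute the Hessian H = grad^2 f:
  H = [[1, 1], [1, 1]]
Verify stationarity: grad f(x*) = H x* + g = (0, 0).
Eigenvalues of H: 0, 2.
H has a zero eigenvalue (singular; positive semidefinite but not definite), so H is neither positive definite, negative definite, nor indefinite. The second-order test alone is inconclusive -> degen.
(Indeed, f is constant along the null direction of H through x*, so x* is not a strict local extremum.)

degen


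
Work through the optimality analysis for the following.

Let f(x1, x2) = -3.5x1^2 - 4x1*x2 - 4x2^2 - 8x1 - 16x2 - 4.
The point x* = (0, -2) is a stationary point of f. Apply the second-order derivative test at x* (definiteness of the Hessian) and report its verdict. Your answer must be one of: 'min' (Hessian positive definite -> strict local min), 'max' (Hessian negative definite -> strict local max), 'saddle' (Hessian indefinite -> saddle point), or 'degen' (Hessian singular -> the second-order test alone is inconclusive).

Compute the Hessian H = grad^2 f:
  H = [[-7, -4], [-4, -8]]
Verify stationarity: grad f(x*) = H x* + g = (0, 0).
Eigenvalues of H: -11.5311, -3.4689.
Both eigenvalues < 0, so H is negative definite -> x* is a strict local max.

max


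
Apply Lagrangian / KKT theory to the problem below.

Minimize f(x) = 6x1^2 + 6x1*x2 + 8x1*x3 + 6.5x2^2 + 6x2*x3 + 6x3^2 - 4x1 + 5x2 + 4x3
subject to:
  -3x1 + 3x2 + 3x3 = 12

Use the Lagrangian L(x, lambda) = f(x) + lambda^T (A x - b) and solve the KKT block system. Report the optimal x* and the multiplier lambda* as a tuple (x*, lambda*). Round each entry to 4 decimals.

Form the Lagrangian:
  L(x, lambda) = (1/2) x^T Q x + c^T x + lambda^T (A x - b)
Stationarity (grad_x L = 0): Q x + c + A^T lambda = 0.
Primal feasibility: A x = b.

This gives the KKT block system:
  [ Q   A^T ] [ x     ]   [-c ]
  [ A    0  ] [ lambda ] = [ b ]

Solving the linear system:
  x*      = (-1.8772, 0.614, 1.5088)
  lambda* = (-3.5906)
  f(x*)   = 29.8509

x* = (-1.8772, 0.614, 1.5088), lambda* = (-3.5906)


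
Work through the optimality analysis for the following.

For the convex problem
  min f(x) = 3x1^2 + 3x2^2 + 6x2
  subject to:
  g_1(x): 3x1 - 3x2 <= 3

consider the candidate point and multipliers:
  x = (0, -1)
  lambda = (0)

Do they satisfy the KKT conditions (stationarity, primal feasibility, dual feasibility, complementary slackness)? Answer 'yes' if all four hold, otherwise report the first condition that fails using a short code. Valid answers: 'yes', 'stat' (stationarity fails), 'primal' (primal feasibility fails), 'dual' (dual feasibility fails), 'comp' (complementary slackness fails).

Gradient of f: grad f(x) = Q x + c = (0, 0)
Constraint values g_i(x) = a_i^T x - b_i:
  g_1((0, -1)) = 0
Stationarity residual: grad f(x) + sum_i lambda_i a_i = (0, 0)
  -> stationarity OK
Primal feasibility (all g_i <= 0): OK
Dual feasibility (all lambda_i >= 0): OK
Complementary slackness (lambda_i * g_i(x) = 0 for all i): OK

Verdict: yes, KKT holds.

yes


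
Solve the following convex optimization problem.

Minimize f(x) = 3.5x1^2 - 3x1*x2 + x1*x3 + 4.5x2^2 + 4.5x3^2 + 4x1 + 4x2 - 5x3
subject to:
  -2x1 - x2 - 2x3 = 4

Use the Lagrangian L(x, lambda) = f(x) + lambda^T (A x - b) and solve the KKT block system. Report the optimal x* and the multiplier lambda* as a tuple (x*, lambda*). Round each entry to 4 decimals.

Form the Lagrangian:
  L(x, lambda) = (1/2) x^T Q x + c^T x + lambda^T (A x - b)
Stationarity (grad_x L = 0): Q x + c + A^T lambda = 0.
Primal feasibility: A x = b.

This gives the KKT block system:
  [ Q   A^T ] [ x     ]   [-c ]
  [ A    0  ] [ lambda ] = [ b ]

Solving the linear system:
  x*      = (-1.6981, -1.2268, 0.3115)
  lambda* = (-1.9473)
  f(x*)   = -2.734

x* = (-1.6981, -1.2268, 0.3115), lambda* = (-1.9473)


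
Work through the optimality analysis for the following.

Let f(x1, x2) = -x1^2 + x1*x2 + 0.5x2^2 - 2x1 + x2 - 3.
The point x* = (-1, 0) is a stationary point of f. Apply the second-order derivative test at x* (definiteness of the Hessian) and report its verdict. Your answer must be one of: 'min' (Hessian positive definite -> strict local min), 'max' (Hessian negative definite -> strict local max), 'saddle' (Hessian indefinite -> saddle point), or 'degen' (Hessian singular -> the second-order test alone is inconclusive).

Compute the Hessian H = grad^2 f:
  H = [[-2, 1], [1, 1]]
Verify stationarity: grad f(x*) = H x* + g = (0, 0).
Eigenvalues of H: -2.3028, 1.3028.
Eigenvalues have mixed signs, so H is indefinite -> x* is a saddle point.

saddle


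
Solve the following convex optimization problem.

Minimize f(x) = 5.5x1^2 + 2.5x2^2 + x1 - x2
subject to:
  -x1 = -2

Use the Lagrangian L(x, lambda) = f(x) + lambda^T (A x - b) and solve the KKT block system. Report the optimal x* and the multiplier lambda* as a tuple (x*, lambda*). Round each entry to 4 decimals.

Form the Lagrangian:
  L(x, lambda) = (1/2) x^T Q x + c^T x + lambda^T (A x - b)
Stationarity (grad_x L = 0): Q x + c + A^T lambda = 0.
Primal feasibility: A x = b.

This gives the KKT block system:
  [ Q   A^T ] [ x     ]   [-c ]
  [ A    0  ] [ lambda ] = [ b ]

Solving the linear system:
  x*      = (2, 0.2)
  lambda* = (23)
  f(x*)   = 23.9

x* = (2, 0.2), lambda* = (23)


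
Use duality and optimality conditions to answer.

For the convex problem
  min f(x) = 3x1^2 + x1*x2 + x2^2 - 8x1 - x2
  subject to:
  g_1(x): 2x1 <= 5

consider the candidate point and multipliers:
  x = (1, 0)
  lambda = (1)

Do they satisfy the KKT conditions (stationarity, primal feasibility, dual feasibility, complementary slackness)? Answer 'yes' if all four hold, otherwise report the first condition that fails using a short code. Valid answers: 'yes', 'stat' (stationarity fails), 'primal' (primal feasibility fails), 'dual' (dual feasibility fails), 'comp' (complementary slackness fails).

Gradient of f: grad f(x) = Q x + c = (-2, 0)
Constraint values g_i(x) = a_i^T x - b_i:
  g_1((1, 0)) = -3
Stationarity residual: grad f(x) + sum_i lambda_i a_i = (0, 0)
  -> stationarity OK
Primal feasibility (all g_i <= 0): OK
Dual feasibility (all lambda_i >= 0): OK
Complementary slackness (lambda_i * g_i(x) = 0 for all i): FAILS

Verdict: the first failing condition is complementary_slackness -> comp.

comp


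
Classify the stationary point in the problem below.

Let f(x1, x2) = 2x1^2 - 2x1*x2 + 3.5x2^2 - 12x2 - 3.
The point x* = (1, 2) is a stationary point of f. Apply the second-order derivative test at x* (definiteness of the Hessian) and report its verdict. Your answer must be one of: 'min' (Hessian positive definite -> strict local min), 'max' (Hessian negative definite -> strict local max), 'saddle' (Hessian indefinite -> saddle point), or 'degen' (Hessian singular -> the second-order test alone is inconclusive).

Compute the Hessian H = grad^2 f:
  H = [[4, -2], [-2, 7]]
Verify stationarity: grad f(x*) = H x* + g = (0, 0).
Eigenvalues of H: 3, 8.
Both eigenvalues > 0, so H is positive definite -> x* is a strict local min.

min


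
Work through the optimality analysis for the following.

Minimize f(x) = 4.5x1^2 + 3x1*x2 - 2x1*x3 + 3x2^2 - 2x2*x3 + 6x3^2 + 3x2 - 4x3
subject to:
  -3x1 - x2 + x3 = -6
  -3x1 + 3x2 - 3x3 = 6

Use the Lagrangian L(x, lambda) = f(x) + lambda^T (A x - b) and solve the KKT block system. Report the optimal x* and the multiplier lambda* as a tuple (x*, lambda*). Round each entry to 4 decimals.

Form the Lagrangian:
  L(x, lambda) = (1/2) x^T Q x + c^T x + lambda^T (A x - b)
Stationarity (grad_x L = 0): Q x + c + A^T lambda = 0.
Primal feasibility: A x = b.

This gives the KKT block system:
  [ Q   A^T ] [ x     ]   [-c ]
  [ A    0  ] [ lambda ] = [ b ]

Solving the linear system:
  x*      = (1, 2.1429, -0.8571)
  lambda* = (9.4286, -3.7143)
  f(x*)   = 44.3571

x* = (1, 2.1429, -0.8571), lambda* = (9.4286, -3.7143)


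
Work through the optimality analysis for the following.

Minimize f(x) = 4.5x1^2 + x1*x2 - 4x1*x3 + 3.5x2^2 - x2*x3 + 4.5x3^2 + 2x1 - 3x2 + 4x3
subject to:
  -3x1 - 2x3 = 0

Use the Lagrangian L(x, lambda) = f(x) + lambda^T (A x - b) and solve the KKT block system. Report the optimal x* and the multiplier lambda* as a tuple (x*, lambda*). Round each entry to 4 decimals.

Form the Lagrangian:
  L(x, lambda) = (1/2) x^T Q x + c^T x + lambda^T (A x - b)
Stationarity (grad_x L = 0): Q x + c + A^T lambda = 0.
Primal feasibility: A x = b.

This gives the KKT block system:
  [ Q   A^T ] [ x     ]   [-c ]
  [ A    0  ] [ lambda ] = [ b ]

Solving the linear system:
  x*      = (0.0726, 0.4027, -0.1088)
  lambda* = (1.1637)
  f(x*)   = -0.7491

x* = (0.0726, 0.4027, -0.1088), lambda* = (1.1637)


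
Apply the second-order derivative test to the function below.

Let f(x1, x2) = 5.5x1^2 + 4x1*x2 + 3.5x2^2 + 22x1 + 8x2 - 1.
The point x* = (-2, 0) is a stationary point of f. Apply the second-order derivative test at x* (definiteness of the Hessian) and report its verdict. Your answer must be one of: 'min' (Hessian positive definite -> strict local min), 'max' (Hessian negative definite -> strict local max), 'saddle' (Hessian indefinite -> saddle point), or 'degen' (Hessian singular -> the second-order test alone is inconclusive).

Compute the Hessian H = grad^2 f:
  H = [[11, 4], [4, 7]]
Verify stationarity: grad f(x*) = H x* + g = (0, 0).
Eigenvalues of H: 4.5279, 13.4721.
Both eigenvalues > 0, so H is positive definite -> x* is a strict local min.

min


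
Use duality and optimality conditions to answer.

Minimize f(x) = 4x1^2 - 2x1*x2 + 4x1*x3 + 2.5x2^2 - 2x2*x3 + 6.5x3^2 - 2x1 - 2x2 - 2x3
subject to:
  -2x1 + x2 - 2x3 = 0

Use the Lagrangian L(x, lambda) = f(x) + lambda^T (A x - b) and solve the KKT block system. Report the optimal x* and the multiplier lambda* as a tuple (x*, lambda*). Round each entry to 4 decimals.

Form the Lagrangian:
  L(x, lambda) = (1/2) x^T Q x + c^T x + lambda^T (A x - b)
Stationarity (grad_x L = 0): Q x + c + A^T lambda = 0.
Primal feasibility: A x = b.

This gives the KKT block system:
  [ Q   A^T ] [ x     ]   [-c ]
  [ A    0  ] [ lambda ] = [ b ]

Solving the linear system:
  x*      = (0.2213, 0.6393, 0.0984)
  lambda* = (-0.5574)
  f(x*)   = -0.959

x* = (0.2213, 0.6393, 0.0984), lambda* = (-0.5574)


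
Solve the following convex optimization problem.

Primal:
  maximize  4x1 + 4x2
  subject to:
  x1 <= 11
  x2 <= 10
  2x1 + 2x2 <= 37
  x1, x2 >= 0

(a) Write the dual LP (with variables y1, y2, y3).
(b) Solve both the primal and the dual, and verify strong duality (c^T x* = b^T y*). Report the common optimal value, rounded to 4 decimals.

The standard primal-dual pair for 'max c^T x s.t. A x <= b, x >= 0' is:
  Dual:  min b^T y  s.t.  A^T y >= c,  y >= 0.

So the dual LP is:
  minimize  11y1 + 10y2 + 37y3
  subject to:
    y1 + 2y3 >= 4
    y2 + 2y3 >= 4
    y1, y2, y3 >= 0

Solving the primal: x* = (8.5, 10).
  primal value c^T x* = 74.
Solving the dual: y* = (0, 0, 2).
  dual value b^T y* = 74.
Strong duality: c^T x* = b^T y*. Confirmed.

74


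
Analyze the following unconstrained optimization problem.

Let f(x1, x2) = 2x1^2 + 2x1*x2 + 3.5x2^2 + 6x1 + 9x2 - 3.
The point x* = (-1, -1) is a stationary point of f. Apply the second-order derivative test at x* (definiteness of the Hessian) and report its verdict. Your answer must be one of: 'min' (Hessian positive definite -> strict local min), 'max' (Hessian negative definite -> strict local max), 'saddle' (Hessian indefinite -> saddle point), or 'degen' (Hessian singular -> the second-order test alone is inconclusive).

Compute the Hessian H = grad^2 f:
  H = [[4, 2], [2, 7]]
Verify stationarity: grad f(x*) = H x* + g = (0, 0).
Eigenvalues of H: 3, 8.
Both eigenvalues > 0, so H is positive definite -> x* is a strict local min.

min


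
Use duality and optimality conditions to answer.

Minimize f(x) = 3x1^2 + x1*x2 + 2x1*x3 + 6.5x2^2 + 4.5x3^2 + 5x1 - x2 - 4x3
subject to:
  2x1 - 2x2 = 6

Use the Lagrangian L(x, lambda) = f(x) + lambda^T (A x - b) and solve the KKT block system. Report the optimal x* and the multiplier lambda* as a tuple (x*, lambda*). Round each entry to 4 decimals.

Form the Lagrangian:
  L(x, lambda) = (1/2) x^T Q x + c^T x + lambda^T (A x - b)
Stationarity (grad_x L = 0): Q x + c + A^T lambda = 0.
Primal feasibility: A x = b.

This gives the KKT block system:
  [ Q   A^T ] [ x     ]   [-c ]
  [ A    0  ] [ lambda ] = [ b ]

Solving the linear system:
  x*      = (1.8054, -1.1946, 0.0432)
  lambda* = (-7.3622)
  f(x*)   = 27.1108

x* = (1.8054, -1.1946, 0.0432), lambda* = (-7.3622)


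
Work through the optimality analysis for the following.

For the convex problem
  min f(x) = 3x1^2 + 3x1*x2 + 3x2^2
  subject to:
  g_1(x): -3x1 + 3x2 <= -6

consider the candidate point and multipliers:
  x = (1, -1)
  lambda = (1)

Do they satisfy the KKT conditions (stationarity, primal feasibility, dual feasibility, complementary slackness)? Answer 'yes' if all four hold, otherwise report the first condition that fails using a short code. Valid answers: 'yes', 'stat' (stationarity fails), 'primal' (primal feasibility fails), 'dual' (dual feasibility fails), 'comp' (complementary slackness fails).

Gradient of f: grad f(x) = Q x + c = (3, -3)
Constraint values g_i(x) = a_i^T x - b_i:
  g_1((1, -1)) = 0
Stationarity residual: grad f(x) + sum_i lambda_i a_i = (0, 0)
  -> stationarity OK
Primal feasibility (all g_i <= 0): OK
Dual feasibility (all lambda_i >= 0): OK
Complementary slackness (lambda_i * g_i(x) = 0 for all i): OK

Verdict: yes, KKT holds.

yes


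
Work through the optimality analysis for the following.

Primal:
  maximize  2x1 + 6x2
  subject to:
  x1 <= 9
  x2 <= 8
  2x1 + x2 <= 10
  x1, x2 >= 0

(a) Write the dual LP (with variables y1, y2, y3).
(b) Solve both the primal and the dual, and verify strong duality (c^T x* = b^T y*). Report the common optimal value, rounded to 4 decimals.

The standard primal-dual pair for 'max c^T x s.t. A x <= b, x >= 0' is:
  Dual:  min b^T y  s.t.  A^T y >= c,  y >= 0.

So the dual LP is:
  minimize  9y1 + 8y2 + 10y3
  subject to:
    y1 + 2y3 >= 2
    y2 + y3 >= 6
    y1, y2, y3 >= 0

Solving the primal: x* = (1, 8).
  primal value c^T x* = 50.
Solving the dual: y* = (0, 5, 1).
  dual value b^T y* = 50.
Strong duality: c^T x* = b^T y*. Confirmed.

50


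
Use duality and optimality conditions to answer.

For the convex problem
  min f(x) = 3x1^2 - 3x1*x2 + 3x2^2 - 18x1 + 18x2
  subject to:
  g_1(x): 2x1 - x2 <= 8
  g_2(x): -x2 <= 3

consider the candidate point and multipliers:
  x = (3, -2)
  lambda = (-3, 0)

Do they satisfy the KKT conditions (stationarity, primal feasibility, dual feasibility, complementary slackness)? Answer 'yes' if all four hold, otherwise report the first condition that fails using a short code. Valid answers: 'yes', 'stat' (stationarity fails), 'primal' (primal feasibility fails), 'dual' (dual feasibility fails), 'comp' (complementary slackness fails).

Gradient of f: grad f(x) = Q x + c = (6, -3)
Constraint values g_i(x) = a_i^T x - b_i:
  g_1((3, -2)) = 0
  g_2((3, -2)) = -1
Stationarity residual: grad f(x) + sum_i lambda_i a_i = (0, 0)
  -> stationarity OK
Primal feasibility (all g_i <= 0): OK
Dual feasibility (all lambda_i >= 0): FAILS
Complementary slackness (lambda_i * g_i(x) = 0 for all i): OK

Verdict: the first failing condition is dual_feasibility -> dual.

dual


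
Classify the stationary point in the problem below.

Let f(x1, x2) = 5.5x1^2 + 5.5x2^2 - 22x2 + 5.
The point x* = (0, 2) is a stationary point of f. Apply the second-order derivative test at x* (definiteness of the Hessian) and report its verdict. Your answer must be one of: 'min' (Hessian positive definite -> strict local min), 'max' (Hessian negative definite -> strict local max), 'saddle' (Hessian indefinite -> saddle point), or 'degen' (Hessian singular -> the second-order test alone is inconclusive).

Compute the Hessian H = grad^2 f:
  H = [[11, 0], [0, 11]]
Verify stationarity: grad f(x*) = H x* + g = (0, 0).
Eigenvalues of H: 11, 11.
Both eigenvalues > 0, so H is positive definite -> x* is a strict local min.

min


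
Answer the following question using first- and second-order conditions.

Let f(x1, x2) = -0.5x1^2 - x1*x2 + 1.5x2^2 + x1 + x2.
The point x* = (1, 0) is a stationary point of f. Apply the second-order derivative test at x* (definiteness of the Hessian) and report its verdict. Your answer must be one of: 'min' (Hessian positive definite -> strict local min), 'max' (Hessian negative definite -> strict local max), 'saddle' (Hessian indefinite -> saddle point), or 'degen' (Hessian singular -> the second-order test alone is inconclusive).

Compute the Hessian H = grad^2 f:
  H = [[-1, -1], [-1, 3]]
Verify stationarity: grad f(x*) = H x* + g = (0, 0).
Eigenvalues of H: -1.2361, 3.2361.
Eigenvalues have mixed signs, so H is indefinite -> x* is a saddle point.

saddle


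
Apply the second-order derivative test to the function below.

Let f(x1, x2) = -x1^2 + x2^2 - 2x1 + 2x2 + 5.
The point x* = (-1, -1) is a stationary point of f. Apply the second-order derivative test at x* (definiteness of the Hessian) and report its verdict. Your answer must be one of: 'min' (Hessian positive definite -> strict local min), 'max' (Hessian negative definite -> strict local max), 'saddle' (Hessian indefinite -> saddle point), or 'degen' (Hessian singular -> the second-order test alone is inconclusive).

Compute the Hessian H = grad^2 f:
  H = [[-2, 0], [0, 2]]
Verify stationarity: grad f(x*) = H x* + g = (0, 0).
Eigenvalues of H: -2, 2.
Eigenvalues have mixed signs, so H is indefinite -> x* is a saddle point.

saddle


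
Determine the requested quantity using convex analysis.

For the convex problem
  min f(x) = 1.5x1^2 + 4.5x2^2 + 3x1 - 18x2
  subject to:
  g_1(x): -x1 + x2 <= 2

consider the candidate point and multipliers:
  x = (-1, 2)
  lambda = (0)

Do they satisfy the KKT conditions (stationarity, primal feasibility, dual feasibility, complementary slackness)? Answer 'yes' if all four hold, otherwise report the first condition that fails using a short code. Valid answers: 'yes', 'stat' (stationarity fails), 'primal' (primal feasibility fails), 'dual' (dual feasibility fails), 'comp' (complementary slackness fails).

Gradient of f: grad f(x) = Q x + c = (0, 0)
Constraint values g_i(x) = a_i^T x - b_i:
  g_1((-1, 2)) = 1
Stationarity residual: grad f(x) + sum_i lambda_i a_i = (0, 0)
  -> stationarity OK
Primal feasibility (all g_i <= 0): FAILS
Dual feasibility (all lambda_i >= 0): OK
Complementary slackness (lambda_i * g_i(x) = 0 for all i): OK

Verdict: the first failing condition is primal_feasibility -> primal.

primal


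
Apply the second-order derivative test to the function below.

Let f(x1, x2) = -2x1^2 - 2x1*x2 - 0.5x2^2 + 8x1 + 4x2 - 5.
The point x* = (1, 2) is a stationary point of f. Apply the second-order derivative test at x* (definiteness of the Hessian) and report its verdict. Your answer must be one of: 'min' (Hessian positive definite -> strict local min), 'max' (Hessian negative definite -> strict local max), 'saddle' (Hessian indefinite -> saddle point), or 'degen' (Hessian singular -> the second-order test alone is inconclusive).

Compute the Hessian H = grad^2 f:
  H = [[-4, -2], [-2, -1]]
Verify stationarity: grad f(x*) = H x* + g = (0, 0).
Eigenvalues of H: -5, 0.
H has a zero eigenvalue (singular; negative semidefinite but not definite), so H is neither positive definite, negative definite, nor indefinite. The second-order test alone is inconclusive -> degen.
(Indeed, f is constant along the null direction of H through x*, so x* is not a strict local extremum.)

degen


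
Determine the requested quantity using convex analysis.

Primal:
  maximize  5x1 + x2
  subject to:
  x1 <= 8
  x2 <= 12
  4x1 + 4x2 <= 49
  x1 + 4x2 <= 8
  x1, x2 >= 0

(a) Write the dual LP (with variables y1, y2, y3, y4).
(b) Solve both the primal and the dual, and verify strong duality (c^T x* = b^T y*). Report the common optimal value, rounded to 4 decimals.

The standard primal-dual pair for 'max c^T x s.t. A x <= b, x >= 0' is:
  Dual:  min b^T y  s.t.  A^T y >= c,  y >= 0.

So the dual LP is:
  minimize  8y1 + 12y2 + 49y3 + 8y4
  subject to:
    y1 + 4y3 + y4 >= 5
    y2 + 4y3 + 4y4 >= 1
    y1, y2, y3, y4 >= 0

Solving the primal: x* = (8, 0).
  primal value c^T x* = 40.
Solving the dual: y* = (4.75, 0, 0, 0.25).
  dual value b^T y* = 40.
Strong duality: c^T x* = b^T y*. Confirmed.

40


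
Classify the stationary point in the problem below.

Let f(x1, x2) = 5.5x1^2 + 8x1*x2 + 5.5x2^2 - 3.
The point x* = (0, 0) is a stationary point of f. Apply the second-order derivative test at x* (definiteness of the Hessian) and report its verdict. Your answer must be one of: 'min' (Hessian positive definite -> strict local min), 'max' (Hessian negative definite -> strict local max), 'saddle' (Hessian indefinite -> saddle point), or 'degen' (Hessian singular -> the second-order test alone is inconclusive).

Compute the Hessian H = grad^2 f:
  H = [[11, 8], [8, 11]]
Verify stationarity: grad f(x*) = H x* + g = (0, 0).
Eigenvalues of H: 3, 19.
Both eigenvalues > 0, so H is positive definite -> x* is a strict local min.

min


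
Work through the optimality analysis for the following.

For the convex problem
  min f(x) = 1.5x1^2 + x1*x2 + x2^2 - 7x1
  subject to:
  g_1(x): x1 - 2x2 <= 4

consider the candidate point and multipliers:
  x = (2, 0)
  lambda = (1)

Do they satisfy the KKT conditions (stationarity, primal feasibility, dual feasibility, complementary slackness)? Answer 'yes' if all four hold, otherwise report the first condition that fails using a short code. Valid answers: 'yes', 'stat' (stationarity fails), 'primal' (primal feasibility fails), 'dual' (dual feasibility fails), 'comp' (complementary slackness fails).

Gradient of f: grad f(x) = Q x + c = (-1, 2)
Constraint values g_i(x) = a_i^T x - b_i:
  g_1((2, 0)) = -2
Stationarity residual: grad f(x) + sum_i lambda_i a_i = (0, 0)
  -> stationarity OK
Primal feasibility (all g_i <= 0): OK
Dual feasibility (all lambda_i >= 0): OK
Complementary slackness (lambda_i * g_i(x) = 0 for all i): FAILS

Verdict: the first failing condition is complementary_slackness -> comp.

comp


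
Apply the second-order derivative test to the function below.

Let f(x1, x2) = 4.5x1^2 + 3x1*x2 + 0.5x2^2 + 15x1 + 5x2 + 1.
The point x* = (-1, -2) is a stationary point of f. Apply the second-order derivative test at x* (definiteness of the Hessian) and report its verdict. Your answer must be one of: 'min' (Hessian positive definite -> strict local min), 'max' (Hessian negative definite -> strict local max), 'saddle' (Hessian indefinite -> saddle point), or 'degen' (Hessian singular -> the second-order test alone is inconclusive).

Compute the Hessian H = grad^2 f:
  H = [[9, 3], [3, 1]]
Verify stationarity: grad f(x*) = H x* + g = (0, 0).
Eigenvalues of H: 0, 10.
H has a zero eigenvalue (singular; positive semidefinite but not definite), so H is neither positive definite, negative definite, nor indefinite. The second-order test alone is inconclusive -> degen.
(Indeed, f is constant along the null direction of H through x*, so x* is not a strict local extremum.)

degen


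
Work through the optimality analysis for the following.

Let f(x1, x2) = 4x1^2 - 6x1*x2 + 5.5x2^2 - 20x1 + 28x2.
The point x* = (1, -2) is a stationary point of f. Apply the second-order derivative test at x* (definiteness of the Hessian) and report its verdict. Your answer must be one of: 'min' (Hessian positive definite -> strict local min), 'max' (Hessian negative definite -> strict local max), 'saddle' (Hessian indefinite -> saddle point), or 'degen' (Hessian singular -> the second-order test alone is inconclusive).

Compute the Hessian H = grad^2 f:
  H = [[8, -6], [-6, 11]]
Verify stationarity: grad f(x*) = H x* + g = (0, 0).
Eigenvalues of H: 3.3153, 15.6847.
Both eigenvalues > 0, so H is positive definite -> x* is a strict local min.

min


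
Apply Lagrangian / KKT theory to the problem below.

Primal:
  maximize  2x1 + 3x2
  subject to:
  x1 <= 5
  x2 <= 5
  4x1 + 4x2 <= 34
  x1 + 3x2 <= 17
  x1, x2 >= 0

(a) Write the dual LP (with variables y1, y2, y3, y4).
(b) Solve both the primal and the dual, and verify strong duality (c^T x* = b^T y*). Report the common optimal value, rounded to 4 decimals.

The standard primal-dual pair for 'max c^T x s.t. A x <= b, x >= 0' is:
  Dual:  min b^T y  s.t.  A^T y >= c,  y >= 0.

So the dual LP is:
  minimize  5y1 + 5y2 + 34y3 + 17y4
  subject to:
    y1 + 4y3 + y4 >= 2
    y2 + 4y3 + 3y4 >= 3
    y1, y2, y3, y4 >= 0

Solving the primal: x* = (4.25, 4.25).
  primal value c^T x* = 21.25.
Solving the dual: y* = (0, 0, 0.375, 0.5).
  dual value b^T y* = 21.25.
Strong duality: c^T x* = b^T y*. Confirmed.

21.25


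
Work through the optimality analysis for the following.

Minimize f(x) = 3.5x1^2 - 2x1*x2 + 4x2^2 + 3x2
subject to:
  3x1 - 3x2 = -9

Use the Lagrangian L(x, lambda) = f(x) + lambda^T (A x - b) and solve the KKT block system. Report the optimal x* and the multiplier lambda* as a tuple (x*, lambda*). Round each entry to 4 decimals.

Form the Lagrangian:
  L(x, lambda) = (1/2) x^T Q x + c^T x + lambda^T (A x - b)
Stationarity (grad_x L = 0): Q x + c + A^T lambda = 0.
Primal feasibility: A x = b.

This gives the KKT block system:
  [ Q   A^T ] [ x     ]   [-c ]
  [ A    0  ] [ lambda ] = [ b ]

Solving the linear system:
  x*      = (-1.9091, 1.0909)
  lambda* = (5.1818)
  f(x*)   = 24.9545

x* = (-1.9091, 1.0909), lambda* = (5.1818)


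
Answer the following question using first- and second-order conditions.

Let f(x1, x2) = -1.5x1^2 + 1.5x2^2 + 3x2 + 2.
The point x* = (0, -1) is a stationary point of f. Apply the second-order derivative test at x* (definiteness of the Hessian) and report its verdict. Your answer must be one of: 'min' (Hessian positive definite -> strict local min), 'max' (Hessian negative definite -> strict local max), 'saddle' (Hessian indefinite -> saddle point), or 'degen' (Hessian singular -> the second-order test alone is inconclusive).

Compute the Hessian H = grad^2 f:
  H = [[-3, 0], [0, 3]]
Verify stationarity: grad f(x*) = H x* + g = (0, 0).
Eigenvalues of H: -3, 3.
Eigenvalues have mixed signs, so H is indefinite -> x* is a saddle point.

saddle


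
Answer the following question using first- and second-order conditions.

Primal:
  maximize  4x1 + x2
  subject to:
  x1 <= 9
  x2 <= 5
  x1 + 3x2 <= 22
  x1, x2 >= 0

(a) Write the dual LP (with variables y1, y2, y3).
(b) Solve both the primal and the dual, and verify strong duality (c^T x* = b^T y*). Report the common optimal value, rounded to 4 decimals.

The standard primal-dual pair for 'max c^T x s.t. A x <= b, x >= 0' is:
  Dual:  min b^T y  s.t.  A^T y >= c,  y >= 0.

So the dual LP is:
  minimize  9y1 + 5y2 + 22y3
  subject to:
    y1 + y3 >= 4
    y2 + 3y3 >= 1
    y1, y2, y3 >= 0

Solving the primal: x* = (9, 4.3333).
  primal value c^T x* = 40.3333.
Solving the dual: y* = (3.6667, 0, 0.3333).
  dual value b^T y* = 40.3333.
Strong duality: c^T x* = b^T y*. Confirmed.

40.3333


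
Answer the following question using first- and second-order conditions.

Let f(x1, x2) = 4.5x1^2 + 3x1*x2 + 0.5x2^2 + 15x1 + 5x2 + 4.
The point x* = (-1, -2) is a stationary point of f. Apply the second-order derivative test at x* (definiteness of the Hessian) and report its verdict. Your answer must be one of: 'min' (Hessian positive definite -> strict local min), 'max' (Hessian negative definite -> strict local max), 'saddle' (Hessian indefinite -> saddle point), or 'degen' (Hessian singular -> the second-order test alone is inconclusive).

Compute the Hessian H = grad^2 f:
  H = [[9, 3], [3, 1]]
Verify stationarity: grad f(x*) = H x* + g = (0, 0).
Eigenvalues of H: 0, 10.
H has a zero eigenvalue (singular; positive semidefinite but not definite), so H is neither positive definite, negative definite, nor indefinite. The second-order test alone is inconclusive -> degen.
(Indeed, f is constant along the null direction of H through x*, so x* is not a strict local extremum.)

degen
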